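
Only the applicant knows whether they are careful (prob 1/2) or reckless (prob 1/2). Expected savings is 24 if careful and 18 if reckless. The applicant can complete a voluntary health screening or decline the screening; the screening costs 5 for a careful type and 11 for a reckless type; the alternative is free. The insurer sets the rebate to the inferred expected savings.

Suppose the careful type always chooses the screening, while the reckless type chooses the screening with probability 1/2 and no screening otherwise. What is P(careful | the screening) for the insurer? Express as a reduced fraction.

2/3

P(the screening) = (1/2)·1 + (1/2)·(1/2) = 3/4.
By Bayes' rule, P(careful | the screening) = (1/2) / (3/4) = 2/3.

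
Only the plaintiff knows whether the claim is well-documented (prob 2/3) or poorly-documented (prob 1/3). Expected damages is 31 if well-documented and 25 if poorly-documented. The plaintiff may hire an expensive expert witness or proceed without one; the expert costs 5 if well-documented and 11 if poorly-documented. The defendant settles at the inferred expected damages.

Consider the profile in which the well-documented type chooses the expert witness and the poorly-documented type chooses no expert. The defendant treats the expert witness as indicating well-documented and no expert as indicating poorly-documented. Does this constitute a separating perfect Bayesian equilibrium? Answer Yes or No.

Under these beliefs, the expert witness earns settlement 31 and no expert earns settlement 25.
well-documented: the expert witness nets 31 − 5 = 26; no expert nets 25. well-documented prefers the expert witness.
poorly-documented: the expert witness nets 31 − 11 = 20; no expert nets 25. poorly-documented prefers no expert.
Neither type deviates, so the separating profile is an equilibrium.

Yes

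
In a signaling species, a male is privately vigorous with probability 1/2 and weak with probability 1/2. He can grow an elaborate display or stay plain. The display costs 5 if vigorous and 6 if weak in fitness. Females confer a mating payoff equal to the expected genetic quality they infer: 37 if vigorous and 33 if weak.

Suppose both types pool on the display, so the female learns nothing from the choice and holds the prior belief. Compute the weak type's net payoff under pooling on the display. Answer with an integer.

Pooled mating payoff = 1/2·37 + 1/2·33 = 35.
weak pays cost 6 for the display, so net payoff = 35 − 6 = 29.

29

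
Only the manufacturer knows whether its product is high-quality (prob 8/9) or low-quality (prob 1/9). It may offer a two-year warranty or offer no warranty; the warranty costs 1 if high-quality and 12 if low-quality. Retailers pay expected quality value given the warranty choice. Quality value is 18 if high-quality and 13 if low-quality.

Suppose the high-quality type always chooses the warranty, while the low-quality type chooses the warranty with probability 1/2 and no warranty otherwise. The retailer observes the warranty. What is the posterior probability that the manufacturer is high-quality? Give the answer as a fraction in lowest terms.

P(the warranty) = (8/9)·1 + (1/9)·(1/2) = 17/18.
By Bayes' rule, P(high-quality | the warranty) = (8/9) / (17/18) = 16/17.

16/17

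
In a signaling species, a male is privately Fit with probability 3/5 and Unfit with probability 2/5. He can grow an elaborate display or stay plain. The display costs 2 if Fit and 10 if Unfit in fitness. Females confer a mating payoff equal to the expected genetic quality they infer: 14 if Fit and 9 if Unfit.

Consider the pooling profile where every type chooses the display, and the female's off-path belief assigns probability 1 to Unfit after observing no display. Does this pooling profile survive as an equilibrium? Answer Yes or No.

No

On path, the female holds the prior and pays 3/5·14 + 2/5·9 = 12. Off path (no display), believing Unfit, it pays 9.
Fit: the display nets 12 − 2 = 10; no display nets 9. Fit stays.
Unfit: the display nets 12 − 10 = 2; no display nets 9. Unfit would deviate.
A type deviates, so pooling fails.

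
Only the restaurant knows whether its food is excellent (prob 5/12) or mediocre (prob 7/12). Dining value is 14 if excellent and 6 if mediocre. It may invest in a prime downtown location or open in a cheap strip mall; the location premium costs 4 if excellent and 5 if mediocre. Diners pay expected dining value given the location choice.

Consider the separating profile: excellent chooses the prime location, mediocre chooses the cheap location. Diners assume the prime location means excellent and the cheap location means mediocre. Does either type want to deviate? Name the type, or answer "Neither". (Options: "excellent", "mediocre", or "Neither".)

The prime location pays 14; the cheap location pays 6.
excellent: assigned the prime location, nets 14 − 4 = 10; deviating to the cheap location nets 6.
mediocre: assigned the cheap location, nets 6; deviating to the prime location nets 14 − 5 = 9.
The mediocre type gains 3 by deviating.

mediocre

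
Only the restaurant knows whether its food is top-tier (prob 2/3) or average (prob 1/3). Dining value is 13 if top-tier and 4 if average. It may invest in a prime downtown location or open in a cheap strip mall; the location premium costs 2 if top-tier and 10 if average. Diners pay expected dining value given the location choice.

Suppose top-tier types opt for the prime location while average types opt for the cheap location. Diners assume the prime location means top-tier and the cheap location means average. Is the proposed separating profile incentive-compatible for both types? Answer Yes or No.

Yes

Under these beliefs, the prime location earns price premium 13 and the cheap location earns price premium 4.
top-tier: the prime location nets 13 − 2 = 11; the cheap location nets 4. top-tier prefers the prime location.
average: the prime location nets 13 − 10 = 3; the cheap location nets 4. average prefers the cheap location.
Neither type deviates, so the separating profile is an equilibrium.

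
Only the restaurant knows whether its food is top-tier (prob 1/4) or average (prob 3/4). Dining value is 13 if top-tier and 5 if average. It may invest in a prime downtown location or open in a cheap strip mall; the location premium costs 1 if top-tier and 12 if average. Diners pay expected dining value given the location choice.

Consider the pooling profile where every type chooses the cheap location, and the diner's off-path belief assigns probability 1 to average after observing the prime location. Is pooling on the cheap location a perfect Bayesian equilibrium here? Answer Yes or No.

On path, the diner holds the prior and pays 1/4·13 + 3/4·5 = 7. Off path (the prime location), believing average, it pays 5.
top-tier: the cheap location nets 7; the prime location nets 5 − 1 = 4. top-tier stays.
average: the cheap location nets 7; the prime location nets 5 − 12 = -7. average stays.
No type deviates, so pooling is sustained.

Yes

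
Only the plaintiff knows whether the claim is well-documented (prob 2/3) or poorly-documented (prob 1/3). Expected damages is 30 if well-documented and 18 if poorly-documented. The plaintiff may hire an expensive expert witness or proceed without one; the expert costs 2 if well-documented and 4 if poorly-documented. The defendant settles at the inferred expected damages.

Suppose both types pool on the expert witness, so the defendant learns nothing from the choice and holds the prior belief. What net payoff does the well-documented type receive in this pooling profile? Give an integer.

24

Pooled settlement = 2/3·30 + 1/3·18 = 26.
well-documented pays cost 2 for the expert witness, so net payoff = 26 − 2 = 24.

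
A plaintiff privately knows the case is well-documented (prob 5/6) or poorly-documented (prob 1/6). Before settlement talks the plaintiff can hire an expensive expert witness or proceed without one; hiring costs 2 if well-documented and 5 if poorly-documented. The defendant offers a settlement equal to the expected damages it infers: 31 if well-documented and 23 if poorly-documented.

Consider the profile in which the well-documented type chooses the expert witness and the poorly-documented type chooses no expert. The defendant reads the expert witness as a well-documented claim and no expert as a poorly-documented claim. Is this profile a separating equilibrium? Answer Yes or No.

Under these beliefs, the expert witness earns settlement 31 and no expert earns settlement 23.
well-documented: the expert witness nets 31 − 2 = 29; no expert nets 23. well-documented prefers the expert witness.
poorly-documented: the expert witness nets 31 − 5 = 26; no expert nets 23. poorly-documented would deviate to the expert witness.
poorly-documented has a profitable deviation, so the profile is not an equilibrium.

No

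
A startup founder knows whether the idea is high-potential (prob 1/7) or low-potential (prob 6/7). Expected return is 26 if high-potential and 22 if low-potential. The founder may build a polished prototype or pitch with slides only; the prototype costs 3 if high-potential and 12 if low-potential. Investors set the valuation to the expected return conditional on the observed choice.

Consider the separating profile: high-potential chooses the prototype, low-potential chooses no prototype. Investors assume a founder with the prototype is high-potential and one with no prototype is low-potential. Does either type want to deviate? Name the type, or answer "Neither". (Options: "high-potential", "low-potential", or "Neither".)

Neither

The prototype pays 26; no prototype pays 22.
high-potential: assigned the prototype, nets 26 − 3 = 23; deviating to no prototype nets 22.
low-potential: assigned no prototype, nets 22; deviating to the prototype nets 26 − 12 = 14.
Both types strictly prefer their assigned action; no profitable deviation.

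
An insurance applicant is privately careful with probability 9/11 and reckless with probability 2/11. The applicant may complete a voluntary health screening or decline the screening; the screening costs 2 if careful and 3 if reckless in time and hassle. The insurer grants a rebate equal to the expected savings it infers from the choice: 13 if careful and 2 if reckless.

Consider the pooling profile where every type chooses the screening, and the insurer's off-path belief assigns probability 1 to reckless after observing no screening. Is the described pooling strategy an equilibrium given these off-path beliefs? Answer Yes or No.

On path, the insurer holds the prior and pays 9/11·13 + 2/11·2 = 11. Off path (no screening), believing reckless, it pays 2.
careful: the screening nets 11 − 2 = 9; no screening nets 2. careful stays.
reckless: the screening nets 11 − 3 = 8; no screening nets 2. reckless stays.
No type deviates, so pooling is sustained.

Yes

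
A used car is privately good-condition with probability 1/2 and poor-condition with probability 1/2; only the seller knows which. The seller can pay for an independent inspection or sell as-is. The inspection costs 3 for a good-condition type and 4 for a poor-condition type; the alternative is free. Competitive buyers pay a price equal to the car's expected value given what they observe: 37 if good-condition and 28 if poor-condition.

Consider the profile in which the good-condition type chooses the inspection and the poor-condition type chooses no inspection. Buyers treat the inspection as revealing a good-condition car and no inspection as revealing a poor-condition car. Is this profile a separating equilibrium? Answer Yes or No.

Under these beliefs, the inspection earns price 37 and no inspection earns price 28.
good-condition: the inspection nets 37 − 3 = 34; no inspection nets 28. good-condition prefers the inspection.
poor-condition: the inspection nets 37 − 4 = 33; no inspection nets 28. poor-condition would deviate to the inspection.
poor-condition has a profitable deviation, so the profile is not an equilibrium.

No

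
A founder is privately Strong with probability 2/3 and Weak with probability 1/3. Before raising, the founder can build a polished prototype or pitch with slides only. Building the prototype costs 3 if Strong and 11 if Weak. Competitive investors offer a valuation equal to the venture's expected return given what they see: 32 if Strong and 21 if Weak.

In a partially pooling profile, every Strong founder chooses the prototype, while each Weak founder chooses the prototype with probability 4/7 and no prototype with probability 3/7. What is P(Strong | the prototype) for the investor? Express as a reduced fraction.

7/9

P(the prototype) = (2/3)·1 + (1/3)·(4/7) = 6/7.
By Bayes' rule, P(Strong | the prototype) = (2/3) / (6/7) = 7/9.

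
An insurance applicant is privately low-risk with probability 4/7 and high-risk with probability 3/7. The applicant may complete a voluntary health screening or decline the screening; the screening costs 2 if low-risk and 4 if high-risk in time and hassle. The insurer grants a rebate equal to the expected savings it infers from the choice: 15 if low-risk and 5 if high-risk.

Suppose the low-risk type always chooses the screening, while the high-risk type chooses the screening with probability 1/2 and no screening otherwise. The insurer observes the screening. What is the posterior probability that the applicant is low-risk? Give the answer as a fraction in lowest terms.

8/11

P(the screening) = (4/7)·1 + (3/7)·(1/2) = 11/14.
By Bayes' rule, P(low-risk | the screening) = (4/7) / (11/14) = 8/11.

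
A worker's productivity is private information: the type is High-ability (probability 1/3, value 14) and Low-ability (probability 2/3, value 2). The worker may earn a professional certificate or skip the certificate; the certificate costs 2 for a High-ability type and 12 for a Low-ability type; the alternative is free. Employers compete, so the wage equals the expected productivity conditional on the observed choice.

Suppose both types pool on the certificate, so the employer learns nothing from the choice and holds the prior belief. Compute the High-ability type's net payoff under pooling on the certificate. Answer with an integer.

Pooled wage = 1/3·14 + 2/3·2 = 6.
High-ability pays cost 2 for the certificate, so net payoff = 6 − 2 = 4.

4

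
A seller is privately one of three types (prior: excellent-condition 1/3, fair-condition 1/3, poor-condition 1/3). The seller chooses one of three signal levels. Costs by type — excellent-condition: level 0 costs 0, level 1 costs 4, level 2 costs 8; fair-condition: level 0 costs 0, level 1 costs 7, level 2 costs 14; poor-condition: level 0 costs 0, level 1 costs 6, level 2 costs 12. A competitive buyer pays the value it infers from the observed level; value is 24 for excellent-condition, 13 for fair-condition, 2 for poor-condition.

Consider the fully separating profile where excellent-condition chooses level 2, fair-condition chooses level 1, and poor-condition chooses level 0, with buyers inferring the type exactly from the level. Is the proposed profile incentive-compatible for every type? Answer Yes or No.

No

Separating prices: level 2 → 24, level 1 → 13, level 0 → 2.
excellent-condition (assigned level 2): level 0: 2 − 0 = 2; level 1: 13 − 4 = 9; level 2: 24 − 8 = 16. excellent-condition stays.
fair-condition (assigned level 1): level 0: 2 − 0 = 2; level 1: 13 − 7 = 6; level 2: 24 − 14 = 10. fair-condition prefers level 2.
poor-condition (assigned level 0): level 0: 2 − 0 = 2; level 1: 13 − 6 = 7; level 2: 24 − 12 = 12. poor-condition prefers level 2.
At least one type deviates; the separating profile fails.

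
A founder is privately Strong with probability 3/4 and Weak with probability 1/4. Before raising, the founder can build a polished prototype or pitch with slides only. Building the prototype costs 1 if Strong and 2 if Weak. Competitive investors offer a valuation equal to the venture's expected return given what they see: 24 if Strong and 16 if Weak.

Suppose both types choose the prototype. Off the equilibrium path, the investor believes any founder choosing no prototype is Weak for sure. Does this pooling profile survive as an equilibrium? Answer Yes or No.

On path, the investor holds the prior and pays 3/4·24 + 1/4·16 = 22. Off path (no prototype), believing Weak, it pays 16.
Strong: the prototype nets 22 − 1 = 21; no prototype nets 16. Strong stays.
Weak: the prototype nets 22 − 2 = 20; no prototype nets 16. Weak stays.
No type deviates, so pooling is sustained.

Yes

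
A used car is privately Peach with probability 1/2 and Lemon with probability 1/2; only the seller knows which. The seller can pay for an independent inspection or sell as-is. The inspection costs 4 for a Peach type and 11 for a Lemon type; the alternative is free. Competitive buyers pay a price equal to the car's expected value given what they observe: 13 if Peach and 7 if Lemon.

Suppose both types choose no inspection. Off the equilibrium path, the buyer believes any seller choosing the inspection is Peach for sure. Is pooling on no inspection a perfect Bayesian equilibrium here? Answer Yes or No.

On path, the buyer holds the prior and pays 1/2·13 + 1/2·7 = 10. Off path (the inspection), believing Peach, it pays 13.
Peach: no inspection nets 10; the inspection nets 13 − 4 = 9. Peach stays.
Lemon: no inspection nets 10; the inspection nets 13 − 11 = 2. Lemon stays.
No type deviates, so pooling is sustained.

Yes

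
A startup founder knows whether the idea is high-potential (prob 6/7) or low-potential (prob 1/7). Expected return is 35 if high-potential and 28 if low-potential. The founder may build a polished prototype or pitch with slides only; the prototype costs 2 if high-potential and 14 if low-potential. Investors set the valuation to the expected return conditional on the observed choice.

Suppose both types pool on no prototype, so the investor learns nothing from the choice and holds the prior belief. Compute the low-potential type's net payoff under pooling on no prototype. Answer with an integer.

34

Pooled valuation = 6/7·35 + 1/7·28 = 34.
low-potential pays no cost for no prototype, so net payoff = 34.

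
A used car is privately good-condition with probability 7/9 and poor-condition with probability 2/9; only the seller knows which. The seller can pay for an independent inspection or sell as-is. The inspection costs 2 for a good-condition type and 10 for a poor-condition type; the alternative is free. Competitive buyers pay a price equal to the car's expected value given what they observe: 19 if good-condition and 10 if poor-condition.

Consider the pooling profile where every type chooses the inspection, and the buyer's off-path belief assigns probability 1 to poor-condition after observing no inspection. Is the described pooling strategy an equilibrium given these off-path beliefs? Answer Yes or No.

No

On path, the buyer holds the prior and pays 7/9·19 + 2/9·10 = 17. Off path (no inspection), believing poor-condition, it pays 10.
good-condition: the inspection nets 17 − 2 = 15; no inspection nets 10. good-condition stays.
poor-condition: the inspection nets 17 − 10 = 7; no inspection nets 10. poor-condition would deviate.
A type deviates, so pooling fails.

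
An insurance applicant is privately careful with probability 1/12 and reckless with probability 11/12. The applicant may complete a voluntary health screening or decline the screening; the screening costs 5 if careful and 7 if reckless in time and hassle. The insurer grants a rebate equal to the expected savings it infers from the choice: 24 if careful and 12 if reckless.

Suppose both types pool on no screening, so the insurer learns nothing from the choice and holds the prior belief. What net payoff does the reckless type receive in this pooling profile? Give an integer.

Pooled rebate = 1/12·24 + 11/12·12 = 13.
reckless pays no cost for no screening, so net payoff = 13.

13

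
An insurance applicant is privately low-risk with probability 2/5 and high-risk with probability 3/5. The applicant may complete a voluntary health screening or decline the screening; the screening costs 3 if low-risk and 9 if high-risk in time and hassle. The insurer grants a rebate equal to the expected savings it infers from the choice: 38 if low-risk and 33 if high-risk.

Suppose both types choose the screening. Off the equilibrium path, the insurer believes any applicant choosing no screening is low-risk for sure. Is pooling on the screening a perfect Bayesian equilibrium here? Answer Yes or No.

On path, the insurer holds the prior and pays 2/5·38 + 3/5·33 = 35. Off path (no screening), believing low-risk, it pays 38.
low-risk: the screening nets 35 − 3 = 32; no screening nets 38. low-risk would deviate.
high-risk: the screening nets 35 − 9 = 26; no screening nets 38. high-risk would deviate.
A type deviates, so pooling fails.

No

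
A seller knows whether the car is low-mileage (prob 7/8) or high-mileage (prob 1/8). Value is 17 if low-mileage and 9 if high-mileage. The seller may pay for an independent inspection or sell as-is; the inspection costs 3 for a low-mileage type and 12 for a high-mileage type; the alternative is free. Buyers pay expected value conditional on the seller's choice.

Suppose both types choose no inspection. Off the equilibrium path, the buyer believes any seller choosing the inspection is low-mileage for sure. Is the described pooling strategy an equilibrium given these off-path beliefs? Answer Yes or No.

On path, the buyer holds the prior and pays 7/8·17 + 1/8·9 = 16. Off path (the inspection), believing low-mileage, it pays 17.
low-mileage: no inspection nets 16; the inspection nets 17 − 3 = 14. low-mileage stays.
high-mileage: no inspection nets 16; the inspection nets 17 − 12 = 5. high-mileage stays.
No type deviates, so pooling is sustained.

Yes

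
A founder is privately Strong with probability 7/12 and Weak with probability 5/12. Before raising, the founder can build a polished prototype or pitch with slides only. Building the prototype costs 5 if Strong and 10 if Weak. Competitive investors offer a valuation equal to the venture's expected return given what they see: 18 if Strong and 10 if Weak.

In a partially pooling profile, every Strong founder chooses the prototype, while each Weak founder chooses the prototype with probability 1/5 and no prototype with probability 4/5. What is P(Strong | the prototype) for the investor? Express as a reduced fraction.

P(the prototype) = (7/12)·1 + (5/12)·(1/5) = 2/3.
By Bayes' rule, P(Strong | the prototype) = (7/12) / (2/3) = 7/8.

7/8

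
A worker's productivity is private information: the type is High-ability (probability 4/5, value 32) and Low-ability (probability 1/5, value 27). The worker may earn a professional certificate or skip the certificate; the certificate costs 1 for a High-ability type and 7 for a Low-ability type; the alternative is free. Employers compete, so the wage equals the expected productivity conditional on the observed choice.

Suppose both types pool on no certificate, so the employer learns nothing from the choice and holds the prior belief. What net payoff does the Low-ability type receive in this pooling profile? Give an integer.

Pooled wage = 4/5·32 + 1/5·27 = 31.
Low-ability pays no cost for no certificate, so net payoff = 31.

31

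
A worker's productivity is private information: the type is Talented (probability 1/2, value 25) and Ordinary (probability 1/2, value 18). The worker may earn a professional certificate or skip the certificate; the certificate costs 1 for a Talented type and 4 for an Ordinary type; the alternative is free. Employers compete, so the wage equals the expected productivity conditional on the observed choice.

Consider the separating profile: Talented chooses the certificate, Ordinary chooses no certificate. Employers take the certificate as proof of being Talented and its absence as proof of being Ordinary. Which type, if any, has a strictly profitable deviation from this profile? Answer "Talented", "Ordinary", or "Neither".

Ordinary

The certificate pays 25; no certificate pays 18.
Talented: assigned the certificate, nets 25 − 1 = 24; deviating to no certificate nets 18.
Ordinary: assigned no certificate, nets 18; deviating to the certificate nets 25 − 4 = 21.
The Ordinary type gains 3 by deviating.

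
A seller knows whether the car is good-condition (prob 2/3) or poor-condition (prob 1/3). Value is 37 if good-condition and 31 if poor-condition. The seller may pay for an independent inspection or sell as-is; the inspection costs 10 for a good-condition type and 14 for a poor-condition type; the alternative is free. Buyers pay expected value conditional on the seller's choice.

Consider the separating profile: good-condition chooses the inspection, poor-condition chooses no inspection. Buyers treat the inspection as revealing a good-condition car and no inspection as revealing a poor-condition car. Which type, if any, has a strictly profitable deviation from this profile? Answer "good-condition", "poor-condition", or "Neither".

The inspection pays 37; no inspection pays 31.
good-condition: assigned the inspection, nets 37 − 10 = 27; deviating to no inspection nets 31.
poor-condition: assigned no inspection, nets 31; deviating to the inspection nets 37 − 14 = 23.
The good-condition type gains 4 by deviating.

good-condition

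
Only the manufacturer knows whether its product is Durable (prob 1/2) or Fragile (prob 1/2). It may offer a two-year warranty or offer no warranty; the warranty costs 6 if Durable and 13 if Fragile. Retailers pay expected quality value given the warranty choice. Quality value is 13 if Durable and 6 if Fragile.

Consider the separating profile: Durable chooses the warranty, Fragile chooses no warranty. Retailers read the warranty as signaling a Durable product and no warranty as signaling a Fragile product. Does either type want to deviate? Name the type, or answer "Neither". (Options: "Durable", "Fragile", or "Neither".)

Neither

The warranty pays 13; no warranty pays 6.
Durable: assigned the warranty, nets 13 − 6 = 7; deviating to no warranty nets 6.
Fragile: assigned no warranty, nets 6; deviating to the warranty nets 13 − 13 = 0.
Both types strictly prefer their assigned action; no profitable deviation.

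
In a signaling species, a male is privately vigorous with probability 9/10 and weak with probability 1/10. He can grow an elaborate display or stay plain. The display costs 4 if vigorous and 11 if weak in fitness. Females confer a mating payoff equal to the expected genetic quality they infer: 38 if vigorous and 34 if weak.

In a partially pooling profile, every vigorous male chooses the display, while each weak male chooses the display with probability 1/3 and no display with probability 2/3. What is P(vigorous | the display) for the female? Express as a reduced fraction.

27/28

P(the display) = (9/10)·1 + (1/10)·(1/3) = 14/15.
By Bayes' rule, P(vigorous | the display) = (9/10) / (14/15) = 27/28.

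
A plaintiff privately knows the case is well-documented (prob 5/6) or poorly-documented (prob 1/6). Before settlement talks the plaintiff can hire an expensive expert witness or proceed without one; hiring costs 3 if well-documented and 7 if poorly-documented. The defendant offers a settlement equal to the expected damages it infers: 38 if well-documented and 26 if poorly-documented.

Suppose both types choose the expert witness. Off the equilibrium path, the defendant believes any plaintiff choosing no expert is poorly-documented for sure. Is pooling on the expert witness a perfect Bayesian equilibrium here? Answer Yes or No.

On path, the defendant holds the prior and pays 5/6·38 + 1/6·26 = 36. Off path (no expert), believing poorly-documented, it pays 26.
well-documented: the expert witness nets 36 − 3 = 33; no expert nets 26. well-documented stays.
poorly-documented: the expert witness nets 36 − 7 = 29; no expert nets 26. poorly-documented stays.
No type deviates, so pooling is sustained.

Yes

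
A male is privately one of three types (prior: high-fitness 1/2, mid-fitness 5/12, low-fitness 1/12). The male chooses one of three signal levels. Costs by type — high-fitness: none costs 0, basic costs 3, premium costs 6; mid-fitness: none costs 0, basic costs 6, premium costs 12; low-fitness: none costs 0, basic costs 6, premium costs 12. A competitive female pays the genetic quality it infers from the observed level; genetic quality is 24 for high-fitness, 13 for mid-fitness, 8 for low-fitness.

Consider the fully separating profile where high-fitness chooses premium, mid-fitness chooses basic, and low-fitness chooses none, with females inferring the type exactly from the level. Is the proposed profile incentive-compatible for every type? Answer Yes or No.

No

Separating mating payoffs: premium → 24, basic → 13, none → 8.
high-fitness (assigned premium): none: 8 − 0 = 8; basic: 13 − 3 = 10; premium: 24 − 6 = 18. high-fitness stays.
mid-fitness (assigned basic): none: 8 − 0 = 8; basic: 13 − 6 = 7; premium: 24 − 12 = 12. mid-fitness prefers premium.
low-fitness (assigned none): none: 8 − 0 = 8; basic: 13 − 6 = 7; premium: 24 − 12 = 12. low-fitness prefers premium.
At least one type deviates; the separating profile fails.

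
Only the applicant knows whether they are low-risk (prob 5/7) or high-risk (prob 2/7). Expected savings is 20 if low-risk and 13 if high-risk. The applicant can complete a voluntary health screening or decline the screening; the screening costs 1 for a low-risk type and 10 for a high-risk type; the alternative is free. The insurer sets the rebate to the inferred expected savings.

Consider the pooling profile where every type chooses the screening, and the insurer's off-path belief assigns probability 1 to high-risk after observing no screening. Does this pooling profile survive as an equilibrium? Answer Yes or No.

No

On path, the insurer holds the prior and pays 5/7·20 + 2/7·13 = 18. Off path (no screening), believing high-risk, it pays 13.
low-risk: the screening nets 18 − 1 = 17; no screening nets 13. low-risk stays.
high-risk: the screening nets 18 − 10 = 8; no screening nets 13. high-risk would deviate.
A type deviates, so pooling fails.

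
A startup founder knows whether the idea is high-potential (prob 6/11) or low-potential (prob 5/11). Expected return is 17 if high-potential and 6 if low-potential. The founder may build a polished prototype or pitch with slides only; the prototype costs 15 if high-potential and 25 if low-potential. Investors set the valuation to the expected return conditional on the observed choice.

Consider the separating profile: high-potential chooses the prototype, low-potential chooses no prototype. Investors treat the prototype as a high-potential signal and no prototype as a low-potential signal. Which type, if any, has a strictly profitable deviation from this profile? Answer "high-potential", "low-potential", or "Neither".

The prototype pays 17; no prototype pays 6.
high-potential: assigned the prototype, nets 17 − 15 = 2; deviating to no prototype nets 6.
low-potential: assigned no prototype, nets 6; deviating to the prototype nets 17 − 25 = -8.
The high-potential type gains 4 by deviating.

high-potential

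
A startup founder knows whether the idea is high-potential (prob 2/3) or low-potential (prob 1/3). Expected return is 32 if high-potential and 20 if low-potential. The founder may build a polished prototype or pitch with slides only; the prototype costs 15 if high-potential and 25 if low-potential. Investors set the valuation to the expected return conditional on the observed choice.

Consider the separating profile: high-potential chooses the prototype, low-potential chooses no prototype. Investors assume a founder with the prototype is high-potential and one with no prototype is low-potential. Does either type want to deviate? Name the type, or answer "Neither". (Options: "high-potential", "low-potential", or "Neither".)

high-potential

The prototype pays 32; no prototype pays 20.
high-potential: assigned the prototype, nets 32 − 15 = 17; deviating to no prototype nets 20.
low-potential: assigned no prototype, nets 20; deviating to the prototype nets 32 − 25 = 7.
The high-potential type gains 3 by deviating.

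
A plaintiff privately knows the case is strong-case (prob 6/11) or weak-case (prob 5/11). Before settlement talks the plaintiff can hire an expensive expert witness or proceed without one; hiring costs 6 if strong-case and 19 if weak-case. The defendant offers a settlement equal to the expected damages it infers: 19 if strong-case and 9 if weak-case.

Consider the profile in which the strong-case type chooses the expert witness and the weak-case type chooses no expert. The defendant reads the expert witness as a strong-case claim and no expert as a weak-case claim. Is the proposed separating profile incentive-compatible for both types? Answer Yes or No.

Yes

Under these beliefs, the expert witness earns settlement 19 and no expert earns settlement 9.
strong-case: the expert witness nets 19 − 6 = 13; no expert nets 9. strong-case prefers the expert witness.
weak-case: the expert witness nets 19 − 19 = 0; no expert nets 9. weak-case prefers no expert.
Neither type deviates, so the separating profile is an equilibrium.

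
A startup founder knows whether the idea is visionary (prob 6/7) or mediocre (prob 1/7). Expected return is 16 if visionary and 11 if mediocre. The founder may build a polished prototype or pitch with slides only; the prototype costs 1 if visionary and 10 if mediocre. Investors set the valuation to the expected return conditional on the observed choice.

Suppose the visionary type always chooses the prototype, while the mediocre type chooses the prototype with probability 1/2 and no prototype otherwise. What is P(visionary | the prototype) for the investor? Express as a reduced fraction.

P(the prototype) = (6/7)·1 + (1/7)·(1/2) = 13/14.
By Bayes' rule, P(visionary | the prototype) = (6/7) / (13/14) = 12/13.

12/13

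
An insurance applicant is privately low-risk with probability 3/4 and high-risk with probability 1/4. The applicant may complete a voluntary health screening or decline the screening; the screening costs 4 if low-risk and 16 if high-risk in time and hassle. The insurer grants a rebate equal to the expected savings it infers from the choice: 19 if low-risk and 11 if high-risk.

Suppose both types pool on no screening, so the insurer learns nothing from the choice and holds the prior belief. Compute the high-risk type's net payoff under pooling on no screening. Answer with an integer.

Pooled rebate = 3/4·19 + 1/4·11 = 17.
high-risk pays no cost for no screening, so net payoff = 17.

17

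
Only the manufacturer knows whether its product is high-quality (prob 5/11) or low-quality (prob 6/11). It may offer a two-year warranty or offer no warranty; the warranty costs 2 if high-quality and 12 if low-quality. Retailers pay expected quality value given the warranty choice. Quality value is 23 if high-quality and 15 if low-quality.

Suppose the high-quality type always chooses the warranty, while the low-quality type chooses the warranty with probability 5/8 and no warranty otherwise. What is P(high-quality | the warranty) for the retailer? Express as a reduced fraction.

4/7

P(the warranty) = (5/11)·1 + (6/11)·(5/8) = 35/44.
By Bayes' rule, P(high-quality | the warranty) = (5/11) / (35/44) = 4/7.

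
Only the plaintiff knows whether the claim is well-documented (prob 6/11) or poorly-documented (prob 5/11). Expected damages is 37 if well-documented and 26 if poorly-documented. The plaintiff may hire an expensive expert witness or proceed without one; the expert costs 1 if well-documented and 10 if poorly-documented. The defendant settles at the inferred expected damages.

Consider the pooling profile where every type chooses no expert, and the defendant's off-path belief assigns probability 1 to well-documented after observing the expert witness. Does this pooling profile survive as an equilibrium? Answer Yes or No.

No

On path, the defendant holds the prior and pays 6/11·37 + 5/11·26 = 32. Off path (the expert witness), believing well-documented, it pays 37.
well-documented: no expert nets 32; the expert witness nets 37 − 1 = 36. well-documented would deviate.
poorly-documented: no expert nets 32; the expert witness nets 37 − 10 = 27. poorly-documented stays.
A type deviates, so pooling fails.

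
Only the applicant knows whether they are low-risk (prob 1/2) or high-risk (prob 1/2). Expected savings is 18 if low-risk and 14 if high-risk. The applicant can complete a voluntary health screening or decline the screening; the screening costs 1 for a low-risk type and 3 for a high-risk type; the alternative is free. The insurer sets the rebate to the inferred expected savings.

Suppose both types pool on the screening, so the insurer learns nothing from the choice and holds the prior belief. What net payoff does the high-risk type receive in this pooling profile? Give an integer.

Pooled rebate = 1/2·18 + 1/2·14 = 16.
high-risk pays cost 3 for the screening, so net payoff = 16 − 3 = 13.

13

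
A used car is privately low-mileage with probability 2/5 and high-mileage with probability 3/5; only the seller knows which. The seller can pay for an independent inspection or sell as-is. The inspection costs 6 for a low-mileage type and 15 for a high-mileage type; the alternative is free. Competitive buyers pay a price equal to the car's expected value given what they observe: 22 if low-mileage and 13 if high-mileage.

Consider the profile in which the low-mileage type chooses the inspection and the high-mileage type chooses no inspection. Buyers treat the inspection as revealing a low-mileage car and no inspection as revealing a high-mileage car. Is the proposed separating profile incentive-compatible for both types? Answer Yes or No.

Yes

Under these beliefs, the inspection earns price 22 and no inspection earns price 13.
low-mileage: the inspection nets 22 − 6 = 16; no inspection nets 13. low-mileage prefers the inspection.
high-mileage: the inspection nets 22 − 15 = 7; no inspection nets 13. high-mileage prefers no inspection.
Neither type deviates, so the separating profile is an equilibrium.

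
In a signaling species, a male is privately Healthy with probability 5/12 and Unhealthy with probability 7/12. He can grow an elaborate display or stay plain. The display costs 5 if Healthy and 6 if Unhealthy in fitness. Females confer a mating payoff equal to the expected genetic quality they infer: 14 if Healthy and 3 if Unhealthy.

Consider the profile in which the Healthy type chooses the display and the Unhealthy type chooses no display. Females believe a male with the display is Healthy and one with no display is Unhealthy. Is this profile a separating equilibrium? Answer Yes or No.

Under these beliefs, the display earns mating payoff 14 and no display earns mating payoff 3.
Healthy: the display nets 14 − 5 = 9; no display nets 3. Healthy prefers the display.
Unhealthy: the display nets 14 − 6 = 8; no display nets 3. Unhealthy would deviate to the display.
Unhealthy has a profitable deviation, so the profile is not an equilibrium.

No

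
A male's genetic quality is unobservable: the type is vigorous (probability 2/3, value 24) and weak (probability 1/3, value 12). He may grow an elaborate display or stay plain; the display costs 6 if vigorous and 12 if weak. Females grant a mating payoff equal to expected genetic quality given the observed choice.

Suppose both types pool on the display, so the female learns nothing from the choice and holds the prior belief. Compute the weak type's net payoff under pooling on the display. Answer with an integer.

Pooled mating payoff = 2/3·24 + 1/3·12 = 20.
weak pays cost 12 for the display, so net payoff = 20 − 12 = 8.

8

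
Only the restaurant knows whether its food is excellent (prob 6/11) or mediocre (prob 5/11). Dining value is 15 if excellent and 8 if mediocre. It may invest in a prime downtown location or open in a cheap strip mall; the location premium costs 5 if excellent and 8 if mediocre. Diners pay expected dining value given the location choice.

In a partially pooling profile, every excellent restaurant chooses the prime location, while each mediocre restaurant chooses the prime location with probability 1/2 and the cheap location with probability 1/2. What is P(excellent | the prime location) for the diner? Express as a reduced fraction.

P(the prime location) = (6/11)·1 + (5/11)·(1/2) = 17/22.
By Bayes' rule, P(excellent | the prime location) = (6/11) / (17/22) = 12/17.

12/17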